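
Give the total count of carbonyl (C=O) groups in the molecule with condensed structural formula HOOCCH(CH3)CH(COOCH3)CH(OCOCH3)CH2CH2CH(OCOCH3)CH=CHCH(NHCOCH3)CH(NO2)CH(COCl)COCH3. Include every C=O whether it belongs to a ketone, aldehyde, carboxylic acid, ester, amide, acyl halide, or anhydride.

7

HOOC: carboxylic acid, 1 C=O (running total 1).
CH(COOCH3): ester, 1 C=O (running total 2).
CH(OCOCH3): ester, 1 C=O (running total 3).
CH(OCOCH3): ester, 1 C=O (running total 4).
CH(NHCOCH3): amide, 1 C=O (running total 5).
CH(COCl): acyl halide, 1 C=O (running total 6).
CO: ketone, 1 C=O (running total 7).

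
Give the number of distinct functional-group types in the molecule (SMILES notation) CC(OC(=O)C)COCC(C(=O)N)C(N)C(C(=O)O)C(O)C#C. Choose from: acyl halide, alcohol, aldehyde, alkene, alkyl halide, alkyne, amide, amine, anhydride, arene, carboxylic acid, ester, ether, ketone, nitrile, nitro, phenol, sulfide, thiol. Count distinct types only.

7

Working along the chain:
  CH(OCOCH3): pendant –OC(=O)CH3: an acyloxy group → ester.
  CH2OCH2: C–O–C with sp³ carbons on both sides and no adjacent C=O → ether.
  CH(CONH2): pendant –CONH2: carbonyl C bonded to C and N → amide.
  CH(NH2): –NH2 on an sp³ carbon with no adjacent C=O → amine.
  CH(COOH): pendant –COOH: carbonyl C bonded to C and –OH → carboxylic acid.
  CH(OH): –OH on an sp³ carbon → alcohol (secondary).
  C≡CH: C≡C triple bond → alkyne.
Distinct types present: alcohol, alkyne, amide, amine, carboxylic acid, ester, ether.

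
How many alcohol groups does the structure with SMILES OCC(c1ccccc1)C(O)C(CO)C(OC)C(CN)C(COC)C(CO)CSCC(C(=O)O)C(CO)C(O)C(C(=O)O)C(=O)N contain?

Working along the chain:
  HOCH2: HO– on an sp³ carbon → alcohol.
  CH(C6H5): pendant –C6H5: benzene ring → arene.
  CH(OH): –OH on an sp³ carbon → alcohol (secondary).
  CH(CH2OH): pendant –CH2OH on an sp³ backbone C → alcohol.
  CH(OCH3): pendant –OCH3: C–O–C with sp³ C, no adjacent C=O → ether.
  CH(CH2NH2): pendant –CH2NH2: N on sp³ C, no adjacent C=O → amine.
  CH(CH2OCH3): pendant –CH2OCH3: C–O–C linkage → ether.
  CH(CH2OH): pendant –CH2OH on an sp³ backbone C → alcohol.
  CH2SCH2: C–S–C linkage → sulfide (thioether).
  CH(COOH): pendant –COOH: carbonyl C bonded to C and –OH → carboxylic acid.
  CH(CH2OH): pendant –CH2OH on an sp³ backbone C → alcohol.
  CH(OH): –OH on an sp³ carbon → alcohol (secondary).
  CH(COOH): pendant –COOH: carbonyl C bonded to C and –OH → carboxylic acid.
  CONH2: –C(=O)NH2: carbonyl C bonded to C and to N → amide (the N is not a separate amine).
Alcohol appears at: HOCH2, CH(OH), CH(CH2OH), CH(CH2OH), CH(CH2OH), CH(OH) → 6.

6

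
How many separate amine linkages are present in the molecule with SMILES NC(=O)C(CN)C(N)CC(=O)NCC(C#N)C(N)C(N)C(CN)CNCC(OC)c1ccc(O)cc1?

Reading the structure from left to right:
  H2NCO: –C(=O)NH2: carbonyl C bonded to C and to N → amide (the N is not a separate amine).
  CH(CH2NH2): pendant –CH2NH2: N on sp³ C, no adjacent C=O → amine.
  CH(NH2): –NH2 on an sp³ carbon with no adjacent C=O → amine.
  CH2CONHCH2: –C(=O)–N– linkage → amide (the N is not an amine).
  CH(CN): pendant –C≡N: nitrile.
  CH(NH2): –NH2 on an sp³ carbon with no adjacent C=O → amine.
  CH(NH2): –NH2 on an sp³ carbon with no adjacent C=O → amine.
  CH(CH2NH2): pendant –CH2NH2: N on sp³ C, no adjacent C=O → amine.
  CH2NHCH2: C–N–C with sp³ carbons and no adjacent C=O → amine (secondary).
  CH(OCH3): pendant –OCH3: C–O–C with sp³ C, no adjacent C=O → ether.
  C6H4OH: –OH attached directly to an aromatic ring → phenol (not alcohol); the ring itself is an arene.
Amine appears at: CH(CH2NH2), CH(NH2), CH(NH2), CH(NH2), CH(CH2NH2), CH2NHCH2 → 6.

6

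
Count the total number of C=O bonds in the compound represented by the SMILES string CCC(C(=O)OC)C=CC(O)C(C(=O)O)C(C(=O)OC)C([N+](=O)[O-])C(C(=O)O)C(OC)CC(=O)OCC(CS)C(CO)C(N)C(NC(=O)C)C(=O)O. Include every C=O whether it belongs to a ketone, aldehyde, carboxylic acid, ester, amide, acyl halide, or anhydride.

7

CH(COOCH3): ester, 1 C=O (running total 1).
CH(COOH): carboxylic acid, 1 C=O (running total 2).
CH(COOCH3): ester, 1 C=O (running total 3).
CH(COOH): carboxylic acid, 1 C=O (running total 4).
CH2COOCH2: ester, 1 C=O (running total 5).
CH(NHCOCH3): amide, 1 C=O (running total 6).
COOH: carboxylic acid, 1 C=O (running total 7).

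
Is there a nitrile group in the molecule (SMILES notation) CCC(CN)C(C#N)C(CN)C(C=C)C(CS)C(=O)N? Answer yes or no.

yes

Working along the chain:
  CH(CH2NH2): pendant –CH2NH2: N on sp³ C, no adjacent C=O → amine.
  CH(CN): pendant –C≡N: nitrile.
  CH(CH2NH2): pendant –CH2NH2: N on sp³ C, no adjacent C=O → amine.
  CH(CH=CH2): pendant –CH=CH2: C=C double bond → alkene.
  CH(CH2SH): pendant –CH2SH → thiol.
  CONH2: –C(=O)NH2: carbonyl C bonded to C and to N → amide (the N is not a separate amine).
The CH(CN) segment supplies the nitrile: pendant –C≡N: nitrile.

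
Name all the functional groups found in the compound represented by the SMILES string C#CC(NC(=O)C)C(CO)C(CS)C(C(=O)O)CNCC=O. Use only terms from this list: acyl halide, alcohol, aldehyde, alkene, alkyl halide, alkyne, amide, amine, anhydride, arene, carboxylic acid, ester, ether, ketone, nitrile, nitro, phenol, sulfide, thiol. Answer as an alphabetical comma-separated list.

alcohol, aldehyde, alkyne, amide, amine, carboxylic acid, thiol

Taking each segment in turn:
  HC≡C: C≡C triple bond → alkyne.
  CH(NHCOCH3): pendant –NHC(=O)CH3: N bonded to a carbonyl → amide (not amine).
  CH(CH2OH): pendant –CH2OH on an sp³ backbone C → alcohol.
  CH(CH2SH): pendant –CH2SH → thiol.
  CH(COOH): pendant –COOH: carbonyl C bonded to C and –OH → carboxylic acid.
  CH2NHCH2: C–N–C with sp³ carbons and no adjacent C=O → amine (secondary).
  CHO: terminal –CHO: carbonyl C bonded to H and C → aldehyde.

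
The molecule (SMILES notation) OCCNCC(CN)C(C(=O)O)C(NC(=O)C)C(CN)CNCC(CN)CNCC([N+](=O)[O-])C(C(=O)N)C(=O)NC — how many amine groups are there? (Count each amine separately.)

6

Reading the structure from left to right:
  HOCH2: HO– on an sp³ carbon → alcohol.
  CH2NHCH2: C–N–C with sp³ carbons and no adjacent C=O → amine (secondary).
  CH(CH2NH2): pendant –CH2NH2: N on sp³ C, no adjacent C=O → amine.
  CH(COOH): pendant –COOH: carbonyl C bonded to C and –OH → carboxylic acid.
  CH(NHCOCH3): pendant –NHC(=O)CH3: N bonded to a carbonyl → amide (not amine).
  CH(CH2NH2): pendant –CH2NH2: N on sp³ C, no adjacent C=O → amine.
  CH2NHCH2: C–N–C with sp³ carbons and no adjacent C=O → amine (secondary).
  CH(CH2NH2): pendant –CH2NH2: N on sp³ C, no adjacent C=O → amine.
  CH2NHCH2: C–N–C with sp³ carbons and no adjacent C=O → amine (secondary).
  CH(NO2): –NO2 on an sp³ carbon → nitro (the N=O is not a carbonyl).
  CH(CONH2): pendant –CONH2: carbonyl C bonded to C and N → amide.
  CONHCH3: –C(=O)NHCH3: carbonyl C bonded to C and to N → amide (the N is not an amine).
Amine appears at: CH2NHCH2, CH(CH2NH2), CH(CH2NH2), CH2NHCH2, CH(CH2NH2), CH2NHCH2 → 6.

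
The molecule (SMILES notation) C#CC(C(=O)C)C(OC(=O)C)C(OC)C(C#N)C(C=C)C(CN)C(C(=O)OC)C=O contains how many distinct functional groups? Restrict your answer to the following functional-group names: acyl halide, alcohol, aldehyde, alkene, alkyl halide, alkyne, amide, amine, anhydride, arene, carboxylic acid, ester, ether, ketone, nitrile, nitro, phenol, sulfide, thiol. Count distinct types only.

Working along the chain:
  HC≡C: C≡C triple bond → alkyne.
  CH(COCH3): pendant –COCH3: carbonyl C bonded to two carbons → ketone.
  CH(OCOCH3): pendant –OC(=O)CH3: an acyloxy group → ester.
  CH(OCH3): pendant –OCH3: C–O–C with sp³ C, no adjacent C=O → ether.
  CH(CN): pendant –C≡N: nitrile.
  CH(CH=CH2): pendant –CH=CH2: C=C double bond → alkene.
  CH(CH2NH2): pendant –CH2NH2: N on sp³ C, no adjacent C=O → amine.
  CH(COOCH3): pendant –COOCH3: carbonyl C bonded to C and –OCH3 → ester.
  CHO: terminal –CHO: carbonyl C bonded to H and C → aldehyde.
Distinct types present: aldehyde, alkene, alkyne, amine, ester, ether, ketone, nitrile.

8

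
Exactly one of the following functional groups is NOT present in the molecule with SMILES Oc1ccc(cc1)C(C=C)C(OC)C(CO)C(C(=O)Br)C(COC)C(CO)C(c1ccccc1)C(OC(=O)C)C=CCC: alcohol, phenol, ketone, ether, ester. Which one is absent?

ether: present (CH(OCH3) — pendant –OCH3: C–O–C with sp³ C, no adjacent C=O → ether).
alcohol: present (CH(CH2OH) — pendant –CH2OH on an sp³ backbone C → alcohol).
phenol: present (HOC6H4 — –OH attached directly to an aromatic ring → phenol (not alcohol); the ring itself is an arene).
ester: present (CH(OCOCH3) — pendant –OC(=O)CH3: an acyloxy group → ester).
ketone: absent. In CH(OCOCH3), the C=O is bonded to an –O–C group, which defines an ester, not a ketone. In CH(COBr), the C=O is bonded to a halogen, which defines an acyl halide, not a ketone.

ketone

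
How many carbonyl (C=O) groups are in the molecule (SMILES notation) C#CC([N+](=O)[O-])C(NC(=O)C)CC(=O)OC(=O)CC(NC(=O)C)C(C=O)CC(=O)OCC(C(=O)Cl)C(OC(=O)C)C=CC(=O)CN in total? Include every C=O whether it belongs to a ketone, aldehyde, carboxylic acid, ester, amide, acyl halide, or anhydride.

9

CH(NHCOCH3): amide, 1 C=O (running total 1).
CH2CO-O-COCH2: anhydride, 2 C=O (running total 3).
CH(NHCOCH3): amide, 1 C=O (running total 4).
CH(CHO): aldehyde, 1 C=O (running total 5).
CH2COOCH2: ester, 1 C=O (running total 6).
CH(COCl): acyl halide, 1 C=O (running total 7).
CH(OCOCH3): ester, 1 C=O (running total 8).
CO: ketone, 1 C=O (running total 9).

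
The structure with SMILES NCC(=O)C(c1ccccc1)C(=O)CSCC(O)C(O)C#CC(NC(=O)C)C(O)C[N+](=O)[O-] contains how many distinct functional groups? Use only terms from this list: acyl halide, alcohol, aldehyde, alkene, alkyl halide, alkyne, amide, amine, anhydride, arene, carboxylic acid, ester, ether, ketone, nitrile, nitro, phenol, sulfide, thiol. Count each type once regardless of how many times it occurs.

Reading the structure from left to right:
  H2NCH2: –NH2 on an sp³ carbon with no adjacent C=O → amine.
  CO: –C(=O)– with carbon on both sides → ketone.
  CH(C6H5): pendant –C6H5: benzene ring → arene.
  CO: –C(=O)– with carbon on both sides → ketone.
  CH2SCH2: C–S–C linkage → sulfide (thioether).
  CH(OH): –OH on an sp³ carbon → alcohol (secondary).
  CH(OH): –OH on an sp³ carbon → alcohol (secondary).
  C≡C: C≡C triple bond → alkyne.
  CH(NHCOCH3): pendant –NHC(=O)CH3: N bonded to a carbonyl → amide (not amine).
  CH(OH): –OH on an sp³ carbon → alcohol (secondary).
  CH2NO2: –NO2 on carbon → nitro group.
Distinct types present: alcohol, alkyne, amide, amine, arene, ketone, nitro, sulfide.

8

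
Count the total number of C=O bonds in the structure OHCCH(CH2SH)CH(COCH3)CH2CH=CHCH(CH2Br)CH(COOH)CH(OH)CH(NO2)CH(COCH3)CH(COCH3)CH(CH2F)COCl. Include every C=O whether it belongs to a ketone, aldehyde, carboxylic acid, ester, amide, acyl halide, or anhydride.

6

OHC: aldehyde, 1 C=O (running total 1).
CH(COCH3): ketone, 1 C=O (running total 2).
CH(COOH): carboxylic acid, 1 C=O (running total 3).
CH(COCH3): ketone, 1 C=O (running total 4).
CH(COCH3): ketone, 1 C=O (running total 5).
COCl: acyl halide, 1 C=O (running total 6).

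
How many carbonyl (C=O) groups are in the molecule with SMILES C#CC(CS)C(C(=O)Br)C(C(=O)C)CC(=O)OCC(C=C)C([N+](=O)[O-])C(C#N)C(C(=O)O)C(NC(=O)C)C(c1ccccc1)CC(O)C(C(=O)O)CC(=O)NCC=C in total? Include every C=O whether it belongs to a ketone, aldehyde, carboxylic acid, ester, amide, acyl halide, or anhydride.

CH(COBr): acyl halide, 1 C=O (running total 1).
CH(COCH3): ketone, 1 C=O (running total 2).
CH2COOCH2: ester, 1 C=O (running total 3).
CH(COOH): carboxylic acid, 1 C=O (running total 4).
CH(NHCOCH3): amide, 1 C=O (running total 5).
CH(COOH): carboxylic acid, 1 C=O (running total 6).
CH2CONHCH2: amide, 1 C=O (running total 7).

7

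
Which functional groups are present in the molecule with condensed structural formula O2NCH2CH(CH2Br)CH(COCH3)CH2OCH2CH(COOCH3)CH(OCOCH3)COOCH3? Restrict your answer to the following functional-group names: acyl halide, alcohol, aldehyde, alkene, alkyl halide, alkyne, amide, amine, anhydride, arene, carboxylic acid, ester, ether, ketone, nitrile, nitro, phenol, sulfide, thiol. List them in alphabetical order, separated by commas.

alkyl halide, ester, ether, ketone, nitro

Reading the structure from left to right:
  O2NCH2: –NO2 on carbon → nitro group.
  CH(CH2Br): pendant –CH2X: halogen on sp³ carbon → alkyl halide.
  CH(COCH3): pendant –COCH3: carbonyl C bonded to two carbons → ketone.
  CH2OCH2: C–O–C with sp³ carbons on both sides and no adjacent C=O → ether.
  CH(COOCH3): pendant –COOCH3: carbonyl C bonded to C and –OCH3 → ester.
  CH(OCOCH3): pendant –OC(=O)CH3: an acyloxy group → ester.
  COOCH3: –C(=O)OCH3: carbonyl C bonded to C and to –OCH3 → ester (not ketone + ether).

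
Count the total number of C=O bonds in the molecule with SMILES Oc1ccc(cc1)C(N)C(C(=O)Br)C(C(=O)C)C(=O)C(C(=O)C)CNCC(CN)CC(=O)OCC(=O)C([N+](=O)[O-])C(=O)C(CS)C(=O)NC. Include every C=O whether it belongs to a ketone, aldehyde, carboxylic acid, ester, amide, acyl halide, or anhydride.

CH(COBr): acyl halide, 1 C=O (running total 1).
CH(COCH3): ketone, 1 C=O (running total 2).
CO: ketone, 1 C=O (running total 3).
CH(COCH3): ketone, 1 C=O (running total 4).
CH2COOCH2: ester, 1 C=O (running total 5).
CO: ketone, 1 C=O (running total 6).
CO: ketone, 1 C=O (running total 7).
CONHCH3: amide, 1 C=O (running total 8).

8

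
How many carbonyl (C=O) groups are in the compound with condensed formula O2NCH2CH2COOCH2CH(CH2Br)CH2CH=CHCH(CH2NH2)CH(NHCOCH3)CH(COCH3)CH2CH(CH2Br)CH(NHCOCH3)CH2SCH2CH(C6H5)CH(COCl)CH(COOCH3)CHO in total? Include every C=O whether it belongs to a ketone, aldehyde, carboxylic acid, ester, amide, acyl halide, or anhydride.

CH2COOCH2: ester, 1 C=O (running total 1).
CH(NHCOCH3): amide, 1 C=O (running total 2).
CH(COCH3): ketone, 1 C=O (running total 3).
CH(NHCOCH3): amide, 1 C=O (running total 4).
CH(COCl): acyl halide, 1 C=O (running total 5).
CH(COOCH3): ester, 1 C=O (running total 6).
CHO: aldehyde, 1 C=O (running total 7).

7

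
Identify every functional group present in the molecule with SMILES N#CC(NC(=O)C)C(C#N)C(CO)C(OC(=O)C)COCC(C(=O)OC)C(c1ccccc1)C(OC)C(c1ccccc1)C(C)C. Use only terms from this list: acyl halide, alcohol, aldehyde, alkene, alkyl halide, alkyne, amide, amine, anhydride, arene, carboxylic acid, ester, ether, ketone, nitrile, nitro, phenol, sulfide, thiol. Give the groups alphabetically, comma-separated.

N≡C–: carbon triple-bonded to nitrogen → nitrile.
pendant –NHC(=O)CH3: N bonded to a carbonyl → amide (not amine).
pendant –C≡N: nitrile.
pendant –CH2OH on an sp³ backbone C → alcohol.
pendant –OC(=O)CH3: an acyloxy group → ester.
C–O–C with sp³ carbons on both sides and no adjacent C=O → ether.
pendant –COOCH3: carbonyl C bonded to C and –OCH3 → ester.
pendant –C6H5: benzene ring → arene.
pendant –OCH3: C–O–C with sp³ C, no adjacent C=O → ether.
pendant –C6H5: benzene ring → arene.

alcohol, amide, arene, ester, ether, nitrile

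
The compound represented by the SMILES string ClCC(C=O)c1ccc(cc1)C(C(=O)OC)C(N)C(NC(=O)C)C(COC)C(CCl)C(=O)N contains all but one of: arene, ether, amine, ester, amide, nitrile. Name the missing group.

ether: present (CH(CH2OCH3) — pendant –CH2OCH3: C–O–C linkage → ether).
amide: present (CH(NHCOCH3) — pendant –NHC(=O)CH3: N bonded to a carbonyl → amide (not amine)).
arene: present (C6H4 — para-disubstituted benzene ring → arene).
amine: present (CH(NH2) — –NH2 on an sp³ carbon with no adjacent C=O → amine).
ester: present (CH(COOCH3) — pendant –COOCH3: carbonyl C bonded to C and –OCH3 → ester).
nitrile: no segment matches this pattern.

nitrile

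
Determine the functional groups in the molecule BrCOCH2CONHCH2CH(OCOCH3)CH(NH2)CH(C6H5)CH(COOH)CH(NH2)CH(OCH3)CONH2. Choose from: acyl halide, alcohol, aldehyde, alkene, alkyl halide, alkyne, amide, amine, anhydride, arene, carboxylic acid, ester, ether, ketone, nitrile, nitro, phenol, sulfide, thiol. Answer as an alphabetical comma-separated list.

acyl halide, amide, amine, arene, carboxylic acid, ester, ether

Reading the structure from left to right:
  BrCO: –C(=O)Br: carbonyl C bonded to C and to a halogen → acyl halide (not alkyl halide).
  CH2CONHCH2: –C(=O)–N– linkage → amide (the N is not an amine).
  CH(OCOCH3): pendant –OC(=O)CH3: an acyloxy group → ester.
  CH(NH2): –NH2 on an sp³ carbon with no adjacent C=O → amine.
  CH(C6H5): pendant –C6H5: benzene ring → arene.
  CH(COOH): pendant –COOH: carbonyl C bonded to C and –OH → carboxylic acid.
  CH(NH2): –NH2 on an sp³ carbon with no adjacent C=O → amine.
  CH(OCH3): pendant –OCH3: C–O–C with sp³ C, no adjacent C=O → ether.
  CONH2: –C(=O)NH2: carbonyl C bonded to C and to N → amide (the N is not a separate amine).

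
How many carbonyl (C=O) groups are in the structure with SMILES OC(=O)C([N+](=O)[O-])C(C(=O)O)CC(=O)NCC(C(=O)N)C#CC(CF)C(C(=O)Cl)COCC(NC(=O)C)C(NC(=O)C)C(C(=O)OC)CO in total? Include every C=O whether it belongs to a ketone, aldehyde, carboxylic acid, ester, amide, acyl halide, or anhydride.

8

HOOC: carboxylic acid, 1 C=O (running total 1).
CH(COOH): carboxylic acid, 1 C=O (running total 2).
CH2CONHCH2: amide, 1 C=O (running total 3).
CH(CONH2): amide, 1 C=O (running total 4).
CH(COCl): acyl halide, 1 C=O (running total 5).
CH(NHCOCH3): amide, 1 C=O (running total 6).
CH(NHCOCH3): amide, 1 C=O (running total 7).
CH(COOCH3): ester, 1 C=O (running total 8).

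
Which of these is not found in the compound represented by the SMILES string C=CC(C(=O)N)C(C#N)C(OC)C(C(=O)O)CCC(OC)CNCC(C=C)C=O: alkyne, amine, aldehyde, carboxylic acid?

aldehyde: present (CHO — terminal –CHO: carbonyl C bonded to H and C → aldehyde).
carboxylic acid: present (CH(COOH) — pendant –COOH: carbonyl C bonded to C and –OH → carboxylic acid).
amine: present (CH2NHCH2 — C–N–C with sp³ carbons and no adjacent C=O → amine (secondary)).
alkyne: absent. In CH(CN), the triple bond is C≡N, not C≡C, so it is a nitrile.

alkyne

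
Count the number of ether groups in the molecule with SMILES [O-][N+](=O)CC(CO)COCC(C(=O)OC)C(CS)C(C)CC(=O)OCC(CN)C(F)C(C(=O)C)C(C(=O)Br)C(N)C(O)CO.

–NO2 on carbon → nitro group.
pendant –CH2OH on an sp³ backbone C → alcohol.
C–O–C with sp³ carbons on both sides and no adjacent C=O → ether.
pendant –COOCH3: carbonyl C bonded to C and –OCH3 → ester.
pendant –CH2SH → thiol.
–C(=O)–O–C with C on the carbonyl side → ester.
pendant –CH2NH2: N on sp³ C, no adjacent C=O → amine.
halogen on an sp³ carbon → alkyl halide.
pendant –COCH3: carbonyl C bonded to two carbons → ketone.
pendant –C(=O)X: carbonyl C bonded to C and halogen → acyl halide.
–NH2 on an sp³ carbon with no adjacent C=O → amine.
–OH on an sp³ carbon → alcohol (secondary).
–OH on an sp³ carbon → alcohol.
Ether appears at: CH2OCH2 → 1.

1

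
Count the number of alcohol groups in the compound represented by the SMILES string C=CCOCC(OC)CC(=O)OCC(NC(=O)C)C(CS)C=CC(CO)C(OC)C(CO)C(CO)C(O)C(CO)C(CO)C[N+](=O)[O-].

Reading the structure from left to right:
  CH2=CH: C=C double bond → alkene.
  CH2OCH2: C–O–C with sp³ carbons on both sides and no adjacent C=O → ether.
  CH(OCH3): pendant –OCH3: C–O–C with sp³ C, no adjacent C=O → ether.
  CH2COOCH2: –C(=O)–O–C with C on the carbonyl side → ester.
  CH(NHCOCH3): pendant –NHC(=O)CH3: N bonded to a carbonyl → amide (not amine).
  CH(CH2SH): pendant –CH2SH → thiol.
  CH=CH: C=C double bond → alkene.
  CH(CH2OH): pendant –CH2OH on an sp³ backbone C → alcohol.
  CH(OCH3): pendant –OCH3: C–O–C with sp³ C, no adjacent C=O → ether.
  CH(CH2OH): pendant –CH2OH on an sp³ backbone C → alcohol.
  CH(CH2OH): pendant –CH2OH on an sp³ backbone C → alcohol.
  CH(OH): –OH on an sp³ carbon → alcohol (secondary).
  CH(CH2OH): pendant –CH2OH on an sp³ backbone C → alcohol.
  CH(CH2OH): pendant –CH2OH on an sp³ backbone C → alcohol.
  CH2NO2: –NO2 on carbon → nitro group.
Alcohol appears at: CH(CH2OH), CH(CH2OH), CH(CH2OH), CH(OH), CH(CH2OH), CH(CH2OH) → 6.

6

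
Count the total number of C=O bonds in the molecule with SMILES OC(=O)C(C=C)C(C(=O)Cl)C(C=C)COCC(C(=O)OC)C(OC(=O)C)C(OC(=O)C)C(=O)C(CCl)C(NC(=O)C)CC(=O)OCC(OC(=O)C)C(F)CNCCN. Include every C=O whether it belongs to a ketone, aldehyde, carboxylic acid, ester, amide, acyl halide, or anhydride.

9

HOOC: carboxylic acid, 1 C=O (running total 1).
CH(COCl): acyl halide, 1 C=O (running total 2).
CH(COOCH3): ester, 1 C=O (running total 3).
CH(OCOCH3): ester, 1 C=O (running total 4).
CH(OCOCH3): ester, 1 C=O (running total 5).
CO: ketone, 1 C=O (running total 6).
CH(NHCOCH3): amide, 1 C=O (running total 7).
CH2COOCH2: ester, 1 C=O (running total 8).
CH(OCOCH3): ester, 1 C=O (running total 9).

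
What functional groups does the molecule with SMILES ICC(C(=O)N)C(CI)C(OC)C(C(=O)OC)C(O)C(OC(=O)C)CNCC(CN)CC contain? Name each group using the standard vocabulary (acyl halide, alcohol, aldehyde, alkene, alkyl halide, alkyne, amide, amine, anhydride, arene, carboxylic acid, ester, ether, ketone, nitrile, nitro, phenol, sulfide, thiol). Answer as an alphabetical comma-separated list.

Reading the structure from left to right:
  ICH2: halogen on an sp³ carbon → alkyl halide.
  CH(CONH2): pendant –CONH2: carbonyl C bonded to C and N → amide.
  CH(CH2I): pendant –CH2X: halogen on sp³ carbon → alkyl halide.
  CH(OCH3): pendant –OCH3: C–O–C with sp³ C, no adjacent C=O → ether.
  CH(COOCH3): pendant –COOCH3: carbonyl C bonded to C and –OCH3 → ester.
  CH(OH): –OH on an sp³ carbon → alcohol (secondary).
  CH(OCOCH3): pendant –OC(=O)CH3: an acyloxy group → ester.
  CH2NHCH2: C–N–C with sp³ carbons and no adjacent C=O → amine (secondary).
  CH(CH2NH2): pendant –CH2NH2: N on sp³ C, no adjacent C=O → amine.

alcohol, alkyl halide, amide, amine, ester, ether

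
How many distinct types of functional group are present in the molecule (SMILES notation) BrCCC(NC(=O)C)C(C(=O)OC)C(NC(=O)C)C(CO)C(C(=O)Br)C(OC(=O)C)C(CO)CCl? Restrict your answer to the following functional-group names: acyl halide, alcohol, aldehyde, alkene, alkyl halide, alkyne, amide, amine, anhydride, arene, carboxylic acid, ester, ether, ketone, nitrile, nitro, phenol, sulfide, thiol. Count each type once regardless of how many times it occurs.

Reading the structure from left to right:
  BrCH2: halogen on an sp³ carbon → alkyl halide.
  CH(NHCOCH3): pendant –NHC(=O)CH3: N bonded to a carbonyl → amide (not amine).
  CH(COOCH3): pendant –COOCH3: carbonyl C bonded to C and –OCH3 → ester.
  CH(NHCOCH3): pendant –NHC(=O)CH3: N bonded to a carbonyl → amide (not amine).
  CH(CH2OH): pendant –CH2OH on an sp³ backbone C → alcohol.
  CH(COBr): pendant –C(=O)X: carbonyl C bonded to C and halogen → acyl halide.
  CH(OCOCH3): pendant –OC(=O)CH3: an acyloxy group → ester.
  CH(CH2OH): pendant –CH2OH on an sp³ backbone C → alcohol.
  CH2Cl: halogen on an sp³ carbon → alkyl halide.
Distinct types present: acyl halide, alcohol, alkyl halide, amide, ester.

5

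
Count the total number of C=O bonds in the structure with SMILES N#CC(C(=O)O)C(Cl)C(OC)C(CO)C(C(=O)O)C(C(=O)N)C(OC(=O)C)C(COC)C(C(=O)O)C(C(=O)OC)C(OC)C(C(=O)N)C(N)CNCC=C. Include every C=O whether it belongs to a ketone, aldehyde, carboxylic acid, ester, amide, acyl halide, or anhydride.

CH(COOH): carboxylic acid, 1 C=O (running total 1).
CH(COOH): carboxylic acid, 1 C=O (running total 2).
CH(CONH2): amide, 1 C=O (running total 3).
CH(OCOCH3): ester, 1 C=O (running total 4).
CH(COOH): carboxylic acid, 1 C=O (running total 5).
CH(COOCH3): ester, 1 C=O (running total 6).
CH(CONH2): amide, 1 C=O (running total 7).

7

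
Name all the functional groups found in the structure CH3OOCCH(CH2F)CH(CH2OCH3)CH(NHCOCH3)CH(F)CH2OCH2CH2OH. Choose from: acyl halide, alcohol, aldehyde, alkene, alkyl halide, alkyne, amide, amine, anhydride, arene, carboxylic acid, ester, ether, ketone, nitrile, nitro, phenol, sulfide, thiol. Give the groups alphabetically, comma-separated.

alcohol, alkyl halide, amide, ester, ether

Taking each segment in turn:
  CH3OOC: CH3O–C(=O)–: carbonyl C bonded to C and to –OCH3 → ester (not ketone + ether).
  CH(CH2F): pendant –CH2X: halogen on sp³ carbon → alkyl halide.
  CH(CH2OCH3): pendant –CH2OCH3: C–O–C linkage → ether.
  CH(NHCOCH3): pendant –NHC(=O)CH3: N bonded to a carbonyl → amide (not amine).
  CH(F): halogen on an sp³ carbon → alkyl halide.
  CH2OCH2: C–O–C with sp³ carbons on both sides and no adjacent C=O → ether.
  CH2OH: –OH on an sp³ carbon → alcohol.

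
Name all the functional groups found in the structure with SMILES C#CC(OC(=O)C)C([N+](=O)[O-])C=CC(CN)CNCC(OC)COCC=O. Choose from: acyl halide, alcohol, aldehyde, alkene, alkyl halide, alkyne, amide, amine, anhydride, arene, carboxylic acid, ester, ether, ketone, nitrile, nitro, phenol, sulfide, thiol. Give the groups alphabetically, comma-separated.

C≡C triple bond → alkyne.
pendant –OC(=O)CH3: an acyloxy group → ester.
–NO2 on an sp³ carbon → nitro (the N=O is not a carbonyl).
C=C double bond → alkene.
pendant –CH2NH2: N on sp³ C, no adjacent C=O → amine.
C–N–C with sp³ carbons and no adjacent C=O → amine (secondary).
pendant –OCH3: C–O–C with sp³ C, no adjacent C=O → ether.
C–O–C with sp³ carbons on both sides and no adjacent C=O → ether.
terminal –CHO: carbonyl C bonded to H and C → aldehyde.

aldehyde, alkene, alkyne, amine, ester, ether, nitro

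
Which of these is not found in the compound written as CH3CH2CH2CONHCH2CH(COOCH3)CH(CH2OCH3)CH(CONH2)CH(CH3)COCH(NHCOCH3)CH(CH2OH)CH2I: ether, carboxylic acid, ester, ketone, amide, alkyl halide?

alkyl halide: present (CH2I — halogen on an sp³ carbon → alkyl halide).
amide: present (CH2CONHCH2 — –C(=O)–N– linkage → amide (the N is not an amine)).
ester: present (CH(COOCH3) — pendant –COOCH3: carbonyl C bonded to C and –OCH3 → ester).
ether: present (CH(CH2OCH3) — pendant –CH2OCH3: C–O–C linkage → ether).
ketone: present (CO — –C(=O)– with carbon on both sides → ketone).
carboxylic acid: absent. In CH(COOCH3), the acyl oxygen is bonded to carbon (–O–C), not to H, so this is an ester. In each of CH2CONHCH2, CH(CONH2) and CH(NHCOCH3), the carbonyl is bonded to nitrogen, not to –OH; that is an amide.

carboxylic acid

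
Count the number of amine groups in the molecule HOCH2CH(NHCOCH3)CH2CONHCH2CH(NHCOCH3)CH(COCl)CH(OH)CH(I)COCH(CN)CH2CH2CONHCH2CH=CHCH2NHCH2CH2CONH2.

1

Taking each segment in turn:
  HOCH2: HO– on an sp³ carbon → alcohol.
  CH(NHCOCH3): pendant –NHC(=O)CH3: N bonded to a carbonyl → amide (not amine).
  CH2CONHCH2: –C(=O)–N– linkage → amide (the N is not an amine).
  CH(NHCOCH3): pendant –NHC(=O)CH3: N bonded to a carbonyl → amide (not amine).
  CH(COCl): pendant –C(=O)X: carbonyl C bonded to C and halogen → acyl halide.
  CH(OH): –OH on an sp³ carbon → alcohol (secondary).
  CH(I): halogen on an sp³ carbon → alkyl halide.
  CO: –C(=O)– with carbon on both sides → ketone.
  CH(CN): pendant –C≡N: nitrile.
  CH2CONHCH2: –C(=O)–N– linkage → amide (the N is not an amine).
  CH=CH: C=C double bond → alkene.
  CH2NHCH2: C–N–C with sp³ carbons and no adjacent C=O → amine (secondary).
  CONH2: –C(=O)NH2: carbonyl C bonded to C and to N → amide (the N is not a separate amine).
Amine appears at: CH2NHCH2 → 1.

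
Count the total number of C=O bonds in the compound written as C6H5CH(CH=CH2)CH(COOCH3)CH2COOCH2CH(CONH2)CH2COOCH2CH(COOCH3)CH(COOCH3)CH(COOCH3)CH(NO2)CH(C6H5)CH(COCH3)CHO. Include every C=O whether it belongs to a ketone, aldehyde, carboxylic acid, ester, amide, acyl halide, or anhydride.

9

CH(COOCH3): ester, 1 C=O (running total 1).
CH2COOCH2: ester, 1 C=O (running total 2).
CH(CONH2): amide, 1 C=O (running total 3).
CH2COOCH2: ester, 1 C=O (running total 4).
CH(COOCH3): ester, 1 C=O (running total 5).
CH(COOCH3): ester, 1 C=O (running total 6).
CH(COOCH3): ester, 1 C=O (running total 7).
CH(COCH3): ketone, 1 C=O (running total 8).
CHO: aldehyde, 1 C=O (running total 9).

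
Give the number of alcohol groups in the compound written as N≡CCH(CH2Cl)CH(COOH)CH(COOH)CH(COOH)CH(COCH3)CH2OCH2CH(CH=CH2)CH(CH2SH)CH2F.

0

Reading the structure from left to right:
  N≡C: N≡C–: carbon triple-bonded to nitrogen → nitrile.
  CH(CH2Cl): pendant –CH2X: halogen on sp³ carbon → alkyl halide.
  CH(COOH): pendant –COOH: carbonyl C bonded to C and –OH → carboxylic acid.
  CH(COOH): pendant –COOH: carbonyl C bonded to C and –OH → carboxylic acid.
  CH(COOH): pendant –COOH: carbonyl C bonded to C and –OH → carboxylic acid.
  CH(COCH3): pendant –COCH3: carbonyl C bonded to two carbons → ketone.
  CH2OCH2: C–O–C with sp³ carbons on both sides and no adjacent C=O → ether.
  CH(CH=CH2): pendant –CH=CH2: C=C double bond → alkene.
  CH(CH2SH): pendant –CH2SH → thiol.
  CH2F: halogen on an sp³ carbon → alkyl halide.
No segment is a alcohol: CH(COOH) is carboxylic acid, not alcohol; CH(COOH) is carboxylic acid, not alcohol; CH(COOH) is carboxylic acid, not alcohol. → 0.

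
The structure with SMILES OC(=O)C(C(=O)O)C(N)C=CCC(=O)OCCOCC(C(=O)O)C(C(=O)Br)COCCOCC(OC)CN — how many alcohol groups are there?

–COOH: carbonyl C bonded to –OH and C → carboxylic acid (the –OH is not a separate alcohol).
pendant –COOH: carbonyl C bonded to C and –OH → carboxylic acid.
–NH2 on an sp³ carbon with no adjacent C=O → amine.
C=C double bond → alkene.
–C(=O)–O–C with C on the carbonyl side → ester.
C–O–C with sp³ carbons on both sides and no adjacent C=O → ether.
pendant –COOH: carbonyl C bonded to C and –OH → carboxylic acid.
pendant –C(=O)X: carbonyl C bonded to C and halogen → acyl halide.
C–O–C with sp³ carbons on both sides and no adjacent C=O → ether.
C–O–C with sp³ carbons on both sides and no adjacent C=O → ether.
pendant –OCH3: C–O–C with sp³ C, no adjacent C=O → ether.
–NH2 on an sp³ carbon with no adjacent C=O → amine.
No segment is a alcohol: HOOC is carboxylic acid, not alcohol; CH(COOH) is carboxylic acid, not alcohol; CH2OCH2 is ether, not alcohol. → 0.

0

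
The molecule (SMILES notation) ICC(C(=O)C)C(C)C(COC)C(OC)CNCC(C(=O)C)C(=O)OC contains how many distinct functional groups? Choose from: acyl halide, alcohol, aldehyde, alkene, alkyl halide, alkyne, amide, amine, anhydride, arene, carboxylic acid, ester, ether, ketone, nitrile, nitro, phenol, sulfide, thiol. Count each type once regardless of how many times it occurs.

5

Taking each segment in turn:
  ICH2: halogen on an sp³ carbon → alkyl halide.
  CH(COCH3): pendant –COCH3: carbonyl C bonded to two carbons → ketone.
  CH(CH2OCH3): pendant –CH2OCH3: C–O–C linkage → ether.
  CH(OCH3): pendant –OCH3: C–O–C with sp³ C, no adjacent C=O → ether.
  CH2NHCH2: C–N–C with sp³ carbons and no adjacent C=O → amine (secondary).
  CH(COCH3): pendant –COCH3: carbonyl C bonded to two carbons → ketone.
  COOCH3: –C(=O)OCH3: carbonyl C bonded to C and to –OCH3 → ester (not ketone + ether).
Distinct types present: alkyl halide, amine, ester, ether, ketone.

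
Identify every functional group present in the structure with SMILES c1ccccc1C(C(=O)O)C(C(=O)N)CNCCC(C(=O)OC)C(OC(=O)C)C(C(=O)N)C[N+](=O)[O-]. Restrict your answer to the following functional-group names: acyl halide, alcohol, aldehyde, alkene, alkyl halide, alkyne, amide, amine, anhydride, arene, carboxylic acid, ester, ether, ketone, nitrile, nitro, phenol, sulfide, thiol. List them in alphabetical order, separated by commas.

Taking each segment in turn:
  C6H5: C6H5– phenyl ring → arene.
  CH(COOH): pendant –COOH: carbonyl C bonded to C and –OH → carboxylic acid.
  CH(CONH2): pendant –CONH2: carbonyl C bonded to C and N → amide.
  CH2NHCH2: C–N–C with sp³ carbons and no adjacent C=O → amine (secondary).
  CH(COOCH3): pendant –COOCH3: carbonyl C bonded to C and –OCH3 → ester.
  CH(OCOCH3): pendant –OC(=O)CH3: an acyloxy group → ester.
  CH(CONH2): pendant –CONH2: carbonyl C bonded to C and N → amide.
  CH2NO2: –NO2 on carbon → nitro group.

amide, amine, arene, carboxylic acid, ester, nitro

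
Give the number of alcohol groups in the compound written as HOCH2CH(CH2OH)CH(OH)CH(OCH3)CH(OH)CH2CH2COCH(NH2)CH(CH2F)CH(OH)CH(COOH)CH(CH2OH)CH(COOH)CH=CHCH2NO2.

6

Reading the structure from left to right:
  HOCH2: HO– on an sp³ carbon → alcohol.
  CH(CH2OH): pendant –CH2OH on an sp³ backbone C → alcohol.
  CH(OH): –OH on an sp³ carbon → alcohol (secondary).
  CH(OCH3): pendant –OCH3: C–O–C with sp³ C, no adjacent C=O → ether.
  CH(OH): –OH on an sp³ carbon → alcohol (secondary).
  CO: –C(=O)– with carbon on both sides → ketone.
  CH(NH2): –NH2 on an sp³ carbon with no adjacent C=O → amine.
  CH(CH2F): pendant –CH2X: halogen on sp³ carbon → alkyl halide.
  CH(OH): –OH on an sp³ carbon → alcohol (secondary).
  CH(COOH): pendant –COOH: carbonyl C bonded to C and –OH → carboxylic acid.
  CH(CH2OH): pendant –CH2OH on an sp³ backbone C → alcohol.
  CH(COOH): pendant –COOH: carbonyl C bonded to C and –OH → carboxylic acid.
  CH=CH: C=C double bond → alkene.
  CH2NO2: –NO2 on carbon → nitro group.
Alcohol appears at: HOCH2, CH(CH2OH), CH(OH), CH(OH), CH(OH), CH(CH2OH) → 6.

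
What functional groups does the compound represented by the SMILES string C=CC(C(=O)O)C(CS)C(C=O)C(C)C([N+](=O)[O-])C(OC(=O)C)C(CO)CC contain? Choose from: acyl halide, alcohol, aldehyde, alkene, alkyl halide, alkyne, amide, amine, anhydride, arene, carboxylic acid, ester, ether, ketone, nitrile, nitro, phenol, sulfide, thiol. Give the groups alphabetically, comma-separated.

alcohol, aldehyde, alkene, carboxylic acid, ester, nitro, thiol

C=C double bond → alkene.
pendant –COOH: carbonyl C bonded to C and –OH → carboxylic acid.
pendant –CH2SH → thiol.
pendant –CHO: carbonyl C bonded to C and H → aldehyde.
–NO2 on an sp³ carbon → nitro (the N=O is not a carbonyl).
pendant –OC(=O)CH3: an acyloxy group → ester.
pendant –CH2OH on an sp³ backbone C → alcohol.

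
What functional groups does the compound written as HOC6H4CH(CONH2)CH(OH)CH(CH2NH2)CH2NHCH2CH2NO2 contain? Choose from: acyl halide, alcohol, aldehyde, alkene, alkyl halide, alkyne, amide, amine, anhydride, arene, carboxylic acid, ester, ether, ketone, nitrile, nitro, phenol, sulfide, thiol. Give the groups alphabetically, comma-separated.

Reading the structure from left to right:
  HOC6H4: –OH attached directly to an aromatic ring → phenol (not alcohol); the ring itself is an arene.
  CH(CONH2): pendant –CONH2: carbonyl C bonded to C and N → amide.
  CH(OH): –OH on an sp³ carbon → alcohol (secondary).
  CH(CH2NH2): pendant –CH2NH2: N on sp³ C, no adjacent C=O → amine.
  CH2NHCH2: C–N–C with sp³ carbons and no adjacent C=O → amine (secondary).
  CH2NO2: –NO2 on carbon → nitro group.

alcohol, amide, amine, arene, nitro, phenol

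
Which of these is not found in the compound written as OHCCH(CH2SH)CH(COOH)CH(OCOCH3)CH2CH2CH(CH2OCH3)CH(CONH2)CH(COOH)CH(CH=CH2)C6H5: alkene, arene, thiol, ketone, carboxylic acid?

arene: present (C6H5 — –C6H5 phenyl ring → arene).
thiol: present (CH(CH2SH) — pendant –CH2SH → thiol).
carboxylic acid: present (CH(COOH) — pendant –COOH: carbonyl C bonded to C and –OH → carboxylic acid).
alkene: present (CH(CH=CH2) — pendant –CH=CH2: C=C double bond → alkene).
ketone: absent. In CH(OCOCH3), the C=O is bonded to an –O–C group, which defines an ester, not a ketone. In CH(CONH2), the C=O is bonded to nitrogen, which defines an amide, not a ketone. In CH(COOH), the C=O bears an –OH, making it a carboxylic acid rather than a ketone. In OHC, the carbonyl carbon carries an H, so it is an aldehyde, not a ketone.

ketone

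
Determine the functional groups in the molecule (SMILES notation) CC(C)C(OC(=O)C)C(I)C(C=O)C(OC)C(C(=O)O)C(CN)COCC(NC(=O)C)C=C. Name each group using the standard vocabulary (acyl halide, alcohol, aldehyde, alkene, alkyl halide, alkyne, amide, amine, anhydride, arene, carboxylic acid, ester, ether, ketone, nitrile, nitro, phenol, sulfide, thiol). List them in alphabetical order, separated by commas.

aldehyde, alkene, alkyl halide, amide, amine, carboxylic acid, ester, ether

Working along the chain:
  CH(OCOCH3): pendant –OC(=O)CH3: an acyloxy group → ester.
  CH(I): halogen on an sp³ carbon → alkyl halide.
  CH(CHO): pendant –CHO: carbonyl C bonded to C and H → aldehyde.
  CH(OCH3): pendant –OCH3: C–O–C with sp³ C, no adjacent C=O → ether.
  CH(COOH): pendant –COOH: carbonyl C bonded to C and –OH → carboxylic acid.
  CH(CH2NH2): pendant –CH2NH2: N on sp³ C, no adjacent C=O → amine.
  CH2OCH2: C–O–C with sp³ carbons on both sides and no adjacent C=O → ether.
  CH(NHCOCH3): pendant –NHC(=O)CH3: N bonded to a carbonyl → amide (not amine).
  CH=CH2: C=C double bond → alkene.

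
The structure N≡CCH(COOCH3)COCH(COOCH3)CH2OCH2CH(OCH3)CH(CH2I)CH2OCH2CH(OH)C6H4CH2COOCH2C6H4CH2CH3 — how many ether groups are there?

N≡C–: carbon triple-bonded to nitrogen → nitrile.
pendant –COOCH3: carbonyl C bonded to C and –OCH3 → ester.
–C(=O)– with carbon on both sides → ketone.
pendant –COOCH3: carbonyl C bonded to C and –OCH3 → ester.
C–O–C with sp³ carbons on both sides and no adjacent C=O → ether.
pendant –OCH3: C–O–C with sp³ C, no adjacent C=O → ether.
pendant –CH2X: halogen on sp³ carbon → alkyl halide.
C–O–C with sp³ carbons on both sides and no adjacent C=O → ether.
–OH on an sp³ carbon → alcohol (secondary).
para-disubstituted benzene ring → arene.
–C(=O)–O–C with C on the carbonyl side → ester.
para-disubstituted benzene ring → arene.
Ether appears at: CH2OCH2, CH(OCH3), CH2OCH2 → 3.

3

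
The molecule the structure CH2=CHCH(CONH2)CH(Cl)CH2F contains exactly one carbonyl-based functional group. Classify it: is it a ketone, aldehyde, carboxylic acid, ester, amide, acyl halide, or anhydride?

The carbonyl is in the CH(CONH2) segment: pendant –CONH2: carbonyl C bonded to C and N → amide.

amide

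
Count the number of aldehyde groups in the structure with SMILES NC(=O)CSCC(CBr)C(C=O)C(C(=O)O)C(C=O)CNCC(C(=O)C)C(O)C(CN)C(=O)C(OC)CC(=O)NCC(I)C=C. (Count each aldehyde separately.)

Working along the chain:
  H2NCO: –C(=O)NH2: carbonyl C bonded to C and to N → amide (the N is not a separate amine).
  CH2SCH2: C–S–C linkage → sulfide (thioether).
  CH(CH2Br): pendant –CH2X: halogen on sp³ carbon → alkyl halide.
  CH(CHO): pendant –CHO: carbonyl C bonded to C and H → aldehyde.
  CH(COOH): pendant –COOH: carbonyl C bonded to C and –OH → carboxylic acid.
  CH(CHO): pendant –CHO: carbonyl C bonded to C and H → aldehyde.
  CH2NHCH2: C–N–C with sp³ carbons and no adjacent C=O → amine (secondary).
  CH(COCH3): pendant –COCH3: carbonyl C bonded to two carbons → ketone.
  CH(OH): –OH on an sp³ carbon → alcohol (secondary).
  CH(CH2NH2): pendant –CH2NH2: N on sp³ C, no adjacent C=O → amine.
  CO: –C(=O)– with carbon on both sides → ketone.
  CH(OCH3): pendant –OCH3: C–O–C with sp³ C, no adjacent C=O → ether.
  CH2CONHCH2: –C(=O)–N– linkage → amide (the N is not an amine).
  CH(I): halogen on an sp³ carbon → alkyl halide.
  CH=CH2: C=C double bond → alkene.
Aldehyde appears at: CH(CHO), CH(CHO) → 2.

2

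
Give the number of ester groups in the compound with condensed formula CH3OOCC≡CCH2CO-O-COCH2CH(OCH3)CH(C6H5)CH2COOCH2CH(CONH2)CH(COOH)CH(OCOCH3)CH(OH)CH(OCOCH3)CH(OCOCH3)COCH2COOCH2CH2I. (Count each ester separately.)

6

CH3O–C(=O)–: carbonyl C bonded to C and to –OCH3 → ester (not ketone + ether).
C≡C triple bond → alkyne.
two acyl groups sharing one oxygen, –C(=O)–O–C(=O)– → anhydride.
pendant –OCH3: C–O–C with sp³ C, no adjacent C=O → ether.
pendant –C6H5: benzene ring → arene.
–C(=O)–O–C with C on the carbonyl side → ester.
pendant –CONH2: carbonyl C bonded to C and N → amide.
pendant –COOH: carbonyl C bonded to C and –OH → carboxylic acid.
pendant –OC(=O)CH3: an acyloxy group → ester.
–OH on an sp³ carbon → alcohol (secondary).
pendant –OC(=O)CH3: an acyloxy group → ester.
pendant –OC(=O)CH3: an acyloxy group → ester.
–C(=O)– with carbon on both sides → ketone.
–C(=O)–O–C with C on the carbonyl side → ester.
halogen on an sp³ carbon → alkyl halide.
Ester appears at: CH3OOC, CH2COOCH2, CH(OCOCH3), CH(OCOCH3), CH(OCOCH3), CH2COOCH2 → 6.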